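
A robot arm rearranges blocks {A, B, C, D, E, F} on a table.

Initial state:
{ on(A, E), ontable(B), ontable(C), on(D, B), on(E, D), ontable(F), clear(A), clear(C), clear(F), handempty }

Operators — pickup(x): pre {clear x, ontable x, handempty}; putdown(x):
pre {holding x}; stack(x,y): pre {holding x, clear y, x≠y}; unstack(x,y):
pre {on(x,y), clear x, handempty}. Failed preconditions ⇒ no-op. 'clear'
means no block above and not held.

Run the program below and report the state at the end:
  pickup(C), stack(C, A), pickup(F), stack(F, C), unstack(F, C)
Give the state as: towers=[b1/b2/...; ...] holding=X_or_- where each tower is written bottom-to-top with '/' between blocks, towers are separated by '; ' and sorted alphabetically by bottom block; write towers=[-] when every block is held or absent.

step 1 (pickup(C)): towers=[B/D/E/A; F] holding=C
step 2 (stack(C, A)): towers=[B/D/E/A/C; F] holding=-
step 3 (pickup(F)): towers=[B/D/E/A/C] holding=F
step 4 (stack(F, C)): towers=[B/D/E/A/C/F] holding=-
step 5 (unstack(F, C)): towers=[B/D/E/A/C] holding=F

towers=[B/D/E/A/C] holding=F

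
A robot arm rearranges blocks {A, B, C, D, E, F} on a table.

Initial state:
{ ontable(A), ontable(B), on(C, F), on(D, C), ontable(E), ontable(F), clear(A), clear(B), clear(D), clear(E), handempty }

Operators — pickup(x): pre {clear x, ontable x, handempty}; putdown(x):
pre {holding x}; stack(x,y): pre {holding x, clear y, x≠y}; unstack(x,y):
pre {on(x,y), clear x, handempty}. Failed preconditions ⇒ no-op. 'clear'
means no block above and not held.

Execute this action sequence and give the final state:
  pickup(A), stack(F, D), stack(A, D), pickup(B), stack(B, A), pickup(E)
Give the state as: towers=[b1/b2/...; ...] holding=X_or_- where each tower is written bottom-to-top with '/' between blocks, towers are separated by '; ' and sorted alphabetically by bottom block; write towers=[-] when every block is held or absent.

towers=[F/C/D/A/B] holding=E

step 1 (pickup(A)): towers=[B; E; F/C/D] holding=A
step 2 (stack(F, D)) [no-op]: towers=[B; E; F/C/D] holding=A
step 3 (stack(A, D)): towers=[B; E; F/C/D/A] holding=-
step 4 (pickup(B)): towers=[E; F/C/D/A] holding=B
step 5 (stack(B, A)): towers=[E; F/C/D/A/B] holding=-
step 6 (pickup(E)): towers=[F/C/D/A/B] holding=E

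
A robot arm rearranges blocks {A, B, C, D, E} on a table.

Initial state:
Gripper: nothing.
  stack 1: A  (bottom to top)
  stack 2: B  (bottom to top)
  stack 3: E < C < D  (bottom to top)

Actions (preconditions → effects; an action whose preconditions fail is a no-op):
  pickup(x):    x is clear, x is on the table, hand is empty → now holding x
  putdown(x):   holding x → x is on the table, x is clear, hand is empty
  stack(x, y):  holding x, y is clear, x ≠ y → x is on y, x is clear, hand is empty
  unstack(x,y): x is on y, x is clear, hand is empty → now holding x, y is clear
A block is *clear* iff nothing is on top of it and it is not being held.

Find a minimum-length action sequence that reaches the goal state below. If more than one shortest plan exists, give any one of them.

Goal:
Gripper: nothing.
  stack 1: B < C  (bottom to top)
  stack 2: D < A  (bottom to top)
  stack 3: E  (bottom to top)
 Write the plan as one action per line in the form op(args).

step 1 (unstack(D, C)): towers=[A; B; E/C] holding=D
step 2 (putdown(D)): towers=[A; B; D; E/C] holding=-
step 3 (pickup(A)): towers=[B; D; E/C] holding=A
step 4 (stack(A, D)): towers=[B; D/A; E/C] holding=-
step 5 (unstack(C, E)): towers=[B; D/A; E] holding=C
step 6 (stack(C, B)): towers=[B/C; D/A; E] holding=-
goal check: towers=[B/C; D/A; E] holding=- — reached (length 6, optimal by BFS)

unstack(D, C)
putdown(D)
pickup(A)
stack(A, D)
unstack(C, E)
stack(C, B)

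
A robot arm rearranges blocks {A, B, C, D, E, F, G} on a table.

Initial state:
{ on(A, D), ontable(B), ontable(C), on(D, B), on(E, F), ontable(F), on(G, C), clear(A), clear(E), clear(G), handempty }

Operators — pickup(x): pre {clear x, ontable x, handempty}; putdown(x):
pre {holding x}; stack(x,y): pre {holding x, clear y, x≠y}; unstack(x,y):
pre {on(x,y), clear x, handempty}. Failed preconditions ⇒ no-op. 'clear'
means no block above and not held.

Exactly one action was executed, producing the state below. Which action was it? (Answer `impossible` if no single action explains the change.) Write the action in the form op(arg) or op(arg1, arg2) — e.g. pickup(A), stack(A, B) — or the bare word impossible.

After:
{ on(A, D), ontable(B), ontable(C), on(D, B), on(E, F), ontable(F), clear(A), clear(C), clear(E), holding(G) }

unstack(G, C)

target: towers=[B/D/A; C; F/E] holding=G
     unstack(G, C) → towers=[B/D/A; C; F/E] holding=G  ← match
     unstack(A, D) → towers=[B/D; C/G; F/E] holding=A
     unstack(E, F) → towers=[B/D/A; C/G; F] holding=E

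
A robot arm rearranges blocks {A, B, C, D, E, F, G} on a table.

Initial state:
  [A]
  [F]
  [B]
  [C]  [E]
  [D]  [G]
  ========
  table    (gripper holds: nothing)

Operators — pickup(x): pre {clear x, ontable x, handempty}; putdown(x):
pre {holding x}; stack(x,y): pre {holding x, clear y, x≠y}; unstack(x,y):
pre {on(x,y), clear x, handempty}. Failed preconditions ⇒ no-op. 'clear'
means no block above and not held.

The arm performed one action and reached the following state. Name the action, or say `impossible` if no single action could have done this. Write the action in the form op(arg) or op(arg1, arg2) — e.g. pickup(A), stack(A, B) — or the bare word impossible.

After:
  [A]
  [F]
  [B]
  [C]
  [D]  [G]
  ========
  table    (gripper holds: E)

target: towers=[D/C/B/F/A; G] holding=E
     unstack(A, F) → towers=[D/C/B/F; G/E] holding=A
     unstack(E, G) → towers=[D/C/B/F/A; G] holding=E  ← match

unstack(E, G)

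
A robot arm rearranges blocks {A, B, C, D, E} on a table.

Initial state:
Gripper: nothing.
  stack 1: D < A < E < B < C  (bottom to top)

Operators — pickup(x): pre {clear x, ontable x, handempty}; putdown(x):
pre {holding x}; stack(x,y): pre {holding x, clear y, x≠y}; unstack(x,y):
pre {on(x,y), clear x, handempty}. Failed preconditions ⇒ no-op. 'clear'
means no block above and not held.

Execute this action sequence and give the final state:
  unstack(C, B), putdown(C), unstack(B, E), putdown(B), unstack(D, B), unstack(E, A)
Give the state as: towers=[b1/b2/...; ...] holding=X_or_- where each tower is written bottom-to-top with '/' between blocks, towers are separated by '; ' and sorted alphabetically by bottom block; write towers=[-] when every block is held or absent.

step 1 (unstack(C, B)): towers=[D/A/E/B] holding=C
step 2 (putdown(C)): towers=[C; D/A/E/B] holding=-
step 3 (unstack(B, E)): towers=[C; D/A/E] holding=B
step 4 (putdown(B)): towers=[B; C; D/A/E] holding=-
step 5 (unstack(D, B)) [no-op]: towers=[B; C; D/A/E] holding=-
step 6 (unstack(E, A)): towers=[B; C; D/A] holding=E

towers=[B; C; D/A] holding=E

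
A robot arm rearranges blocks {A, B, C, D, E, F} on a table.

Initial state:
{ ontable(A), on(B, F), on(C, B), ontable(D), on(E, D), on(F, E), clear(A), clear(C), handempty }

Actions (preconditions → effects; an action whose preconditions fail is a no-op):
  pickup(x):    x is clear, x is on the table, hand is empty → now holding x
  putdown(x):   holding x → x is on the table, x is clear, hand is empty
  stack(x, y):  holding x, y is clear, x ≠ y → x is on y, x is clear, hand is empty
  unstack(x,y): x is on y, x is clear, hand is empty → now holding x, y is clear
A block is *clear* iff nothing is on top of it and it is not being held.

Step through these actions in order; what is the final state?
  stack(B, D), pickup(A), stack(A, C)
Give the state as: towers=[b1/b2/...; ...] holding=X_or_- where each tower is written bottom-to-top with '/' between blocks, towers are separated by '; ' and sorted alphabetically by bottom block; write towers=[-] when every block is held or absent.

step 1 (stack(B, D)) [no-op]: towers=[A; D/E/F/B/C] holding=-
step 2 (pickup(A)): towers=[D/E/F/B/C] holding=A
step 3 (stack(A, C)): towers=[D/E/F/B/C/A] holding=-

towers=[D/E/F/B/C/A] holding=-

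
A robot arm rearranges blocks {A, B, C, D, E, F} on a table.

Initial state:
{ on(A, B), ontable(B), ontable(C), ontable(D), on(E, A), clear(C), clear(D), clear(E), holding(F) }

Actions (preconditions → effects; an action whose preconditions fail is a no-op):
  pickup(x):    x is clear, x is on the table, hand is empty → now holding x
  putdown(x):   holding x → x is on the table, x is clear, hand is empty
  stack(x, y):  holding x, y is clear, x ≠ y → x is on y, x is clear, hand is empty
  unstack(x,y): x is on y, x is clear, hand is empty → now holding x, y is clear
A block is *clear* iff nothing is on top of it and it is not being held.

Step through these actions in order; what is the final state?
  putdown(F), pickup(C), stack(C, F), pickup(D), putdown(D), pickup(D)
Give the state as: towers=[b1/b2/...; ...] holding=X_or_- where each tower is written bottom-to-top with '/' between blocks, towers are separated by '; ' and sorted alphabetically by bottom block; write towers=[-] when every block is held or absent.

towers=[B/A/E; F/C] holding=D

step 1 (putdown(F)): towers=[B/A/E; C; D; F] holding=-
step 2 (pickup(C)): towers=[B/A/E; D; F] holding=C
step 3 (stack(C, F)): towers=[B/A/E; D; F/C] holding=-
step 4 (pickup(D)): towers=[B/A/E; F/C] holding=D
step 5 (putdown(D)): towers=[B/A/E; D; F/C] holding=-
step 6 (pickup(D)): towers=[B/A/E; F/C] holding=D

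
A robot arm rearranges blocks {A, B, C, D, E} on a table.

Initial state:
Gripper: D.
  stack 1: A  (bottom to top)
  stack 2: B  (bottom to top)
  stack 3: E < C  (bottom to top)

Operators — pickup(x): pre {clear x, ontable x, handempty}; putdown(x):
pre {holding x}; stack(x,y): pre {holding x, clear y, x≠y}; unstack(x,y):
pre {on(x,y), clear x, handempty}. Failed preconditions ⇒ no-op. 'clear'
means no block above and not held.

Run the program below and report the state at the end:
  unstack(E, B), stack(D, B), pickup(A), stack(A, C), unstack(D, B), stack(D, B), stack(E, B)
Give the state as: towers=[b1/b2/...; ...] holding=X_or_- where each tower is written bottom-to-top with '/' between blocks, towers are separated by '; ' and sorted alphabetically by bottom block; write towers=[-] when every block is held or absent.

towers=[B/D; E/C/A] holding=-

step 1 (unstack(E, B)) [no-op]: towers=[A; B; E/C] holding=D
step 2 (stack(D, B)): towers=[A; B/D; E/C] holding=-
step 3 (pickup(A)): towers=[B/D; E/C] holding=A
step 4 (stack(A, C)): towers=[B/D; E/C/A] holding=-
step 5 (unstack(D, B)): towers=[B; E/C/A] holding=D
step 6 (stack(D, B)): towers=[B/D; E/C/A] holding=-
step 7 (stack(E, B)) [no-op]: towers=[B/D; E/C/A] holding=-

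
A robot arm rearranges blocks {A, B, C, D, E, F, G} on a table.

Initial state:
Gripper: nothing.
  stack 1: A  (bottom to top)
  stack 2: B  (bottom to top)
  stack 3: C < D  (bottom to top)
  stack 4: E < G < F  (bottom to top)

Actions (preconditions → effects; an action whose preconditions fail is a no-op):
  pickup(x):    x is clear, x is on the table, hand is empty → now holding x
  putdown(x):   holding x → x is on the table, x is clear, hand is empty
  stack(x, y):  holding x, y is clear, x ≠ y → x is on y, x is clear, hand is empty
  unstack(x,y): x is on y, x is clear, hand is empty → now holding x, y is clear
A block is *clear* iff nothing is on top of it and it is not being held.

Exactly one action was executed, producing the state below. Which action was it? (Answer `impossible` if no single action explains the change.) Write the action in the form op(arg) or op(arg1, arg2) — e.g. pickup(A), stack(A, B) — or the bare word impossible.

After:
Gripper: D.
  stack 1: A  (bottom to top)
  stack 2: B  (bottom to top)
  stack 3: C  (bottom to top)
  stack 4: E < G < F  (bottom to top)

unstack(D, C)

target: towers=[A; B; C; E/G/F] holding=D
         pickup(B) → towers=[A; C/D; E/G/F] holding=B
     unstack(F, G) → towers=[A; B; C/D; E/G] holding=F
     unstack(D, C) → towers=[A; B; C; E/G/F] holding=D  ← match
         pickup(A) → towers=[B; C/D; E/G/F] holding=A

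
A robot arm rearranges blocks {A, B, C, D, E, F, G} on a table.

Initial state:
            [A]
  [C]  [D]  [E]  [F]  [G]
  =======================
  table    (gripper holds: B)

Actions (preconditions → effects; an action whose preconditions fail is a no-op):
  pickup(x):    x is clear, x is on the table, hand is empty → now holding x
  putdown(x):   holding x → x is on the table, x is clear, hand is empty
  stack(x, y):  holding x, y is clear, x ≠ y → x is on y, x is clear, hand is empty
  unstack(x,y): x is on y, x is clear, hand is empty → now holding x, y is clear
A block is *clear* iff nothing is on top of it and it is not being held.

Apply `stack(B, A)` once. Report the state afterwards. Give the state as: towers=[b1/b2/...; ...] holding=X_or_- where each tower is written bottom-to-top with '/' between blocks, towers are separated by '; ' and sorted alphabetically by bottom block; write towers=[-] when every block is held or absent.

towers=[C; D; E/A/B; F; G] holding=-

before: towers=[C; D; E/A; F; G] holding=B
pre[stack(B, A)]: holding(B) ok, clear(A) ok, B≠A ok
all met → apply stack(B, A)
after:  towers=[C; D; E/A/B; F; G] holding=-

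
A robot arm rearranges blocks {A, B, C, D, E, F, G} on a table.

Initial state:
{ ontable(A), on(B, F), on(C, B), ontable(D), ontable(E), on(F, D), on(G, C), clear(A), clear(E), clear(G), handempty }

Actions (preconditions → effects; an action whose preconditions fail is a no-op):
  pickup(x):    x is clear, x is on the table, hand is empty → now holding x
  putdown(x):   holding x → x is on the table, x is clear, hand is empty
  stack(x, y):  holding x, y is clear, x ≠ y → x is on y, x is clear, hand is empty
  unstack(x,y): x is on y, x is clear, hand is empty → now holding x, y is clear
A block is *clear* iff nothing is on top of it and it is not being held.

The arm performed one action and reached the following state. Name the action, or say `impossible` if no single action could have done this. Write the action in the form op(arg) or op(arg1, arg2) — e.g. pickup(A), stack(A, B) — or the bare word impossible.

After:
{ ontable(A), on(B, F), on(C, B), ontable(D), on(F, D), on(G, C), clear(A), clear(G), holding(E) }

target: towers=[A; D/F/B/C/G] holding=E
     unstack(G, C) → towers=[A; D/F/B/C; E] holding=G
         pickup(A) → towers=[D/F/B/C/G; E] holding=A
         pickup(E) → towers=[A; D/F/B/C/G] holding=E  ← match

pickup(E)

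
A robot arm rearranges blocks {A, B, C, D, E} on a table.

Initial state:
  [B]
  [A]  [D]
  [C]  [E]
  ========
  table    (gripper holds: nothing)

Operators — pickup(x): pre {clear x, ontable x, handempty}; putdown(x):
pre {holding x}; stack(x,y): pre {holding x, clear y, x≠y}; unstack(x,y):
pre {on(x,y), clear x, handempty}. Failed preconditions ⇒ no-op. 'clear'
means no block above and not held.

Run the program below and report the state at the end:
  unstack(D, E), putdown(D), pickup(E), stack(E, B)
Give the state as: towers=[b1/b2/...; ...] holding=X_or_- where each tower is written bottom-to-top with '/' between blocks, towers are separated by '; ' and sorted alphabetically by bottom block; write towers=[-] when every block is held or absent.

towers=[C/A/B/E; D] holding=-

step 1 (unstack(D, E)): towers=[C/A/B; E] holding=D
step 2 (putdown(D)): towers=[C/A/B; D; E] holding=-
step 3 (pickup(E)): towers=[C/A/B; D] holding=E
step 4 (stack(E, B)): towers=[C/A/B/E; D] holding=-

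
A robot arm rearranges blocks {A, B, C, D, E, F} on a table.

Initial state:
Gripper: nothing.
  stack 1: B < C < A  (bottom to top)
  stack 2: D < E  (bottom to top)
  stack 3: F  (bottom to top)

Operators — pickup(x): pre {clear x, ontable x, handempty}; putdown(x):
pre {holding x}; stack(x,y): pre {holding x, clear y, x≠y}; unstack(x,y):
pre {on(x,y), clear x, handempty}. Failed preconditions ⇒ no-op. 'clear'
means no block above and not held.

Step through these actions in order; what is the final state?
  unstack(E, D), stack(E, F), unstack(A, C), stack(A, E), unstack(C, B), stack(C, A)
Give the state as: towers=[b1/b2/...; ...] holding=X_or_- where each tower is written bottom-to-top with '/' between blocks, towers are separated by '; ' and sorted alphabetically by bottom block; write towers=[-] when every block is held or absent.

step 1 (unstack(E, D)): towers=[B/C/A; D; F] holding=E
step 2 (stack(E, F)): towers=[B/C/A; D; F/E] holding=-
step 3 (unstack(A, C)): towers=[B/C; D; F/E] holding=A
step 4 (stack(A, E)): towers=[B/C; D; F/E/A] holding=-
step 5 (unstack(C, B)): towers=[B; D; F/E/A] holding=C
step 6 (stack(C, A)): towers=[B; D; F/E/A/C] holding=-

towers=[B; D; F/E/A/C] holding=-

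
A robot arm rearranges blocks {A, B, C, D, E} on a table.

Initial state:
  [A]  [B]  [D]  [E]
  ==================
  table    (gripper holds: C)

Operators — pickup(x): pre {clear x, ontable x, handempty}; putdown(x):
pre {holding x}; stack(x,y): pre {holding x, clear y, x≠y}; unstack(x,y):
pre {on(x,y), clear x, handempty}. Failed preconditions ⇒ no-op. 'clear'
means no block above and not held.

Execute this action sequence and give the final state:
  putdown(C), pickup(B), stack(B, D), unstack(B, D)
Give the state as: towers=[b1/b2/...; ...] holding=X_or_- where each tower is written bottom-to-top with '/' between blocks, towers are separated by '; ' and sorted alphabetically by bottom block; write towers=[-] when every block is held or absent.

step 1 (putdown(C)): towers=[A; B; C; D; E] holding=-
step 2 (pickup(B)): towers=[A; C; D; E] holding=B
step 3 (stack(B, D)): towers=[A; C; D/B; E] holding=-
step 4 (unstack(B, D)): towers=[A; C; D; E] holding=B

towers=[A; C; D; E] holding=B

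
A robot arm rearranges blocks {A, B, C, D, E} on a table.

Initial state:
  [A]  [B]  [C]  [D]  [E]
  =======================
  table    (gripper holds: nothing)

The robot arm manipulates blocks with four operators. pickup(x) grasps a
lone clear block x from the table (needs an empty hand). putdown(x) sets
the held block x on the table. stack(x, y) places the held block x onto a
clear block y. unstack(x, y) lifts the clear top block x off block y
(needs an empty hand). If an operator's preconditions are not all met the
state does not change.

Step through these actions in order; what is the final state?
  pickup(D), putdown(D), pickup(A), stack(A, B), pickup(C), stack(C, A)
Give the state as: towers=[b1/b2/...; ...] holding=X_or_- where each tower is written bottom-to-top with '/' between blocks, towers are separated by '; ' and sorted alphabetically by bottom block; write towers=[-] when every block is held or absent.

step 1 (pickup(D)): towers=[A; B; C; E] holding=D
step 2 (putdown(D)): towers=[A; B; C; D; E] holding=-
step 3 (pickup(A)): towers=[B; C; D; E] holding=A
step 4 (stack(A, B)): towers=[B/A; C; D; E] holding=-
step 5 (pickup(C)): towers=[B/A; D; E] holding=C
step 6 (stack(C, A)): towers=[B/A/C; D; E] holding=-

towers=[B/A/C; D; E] holding=-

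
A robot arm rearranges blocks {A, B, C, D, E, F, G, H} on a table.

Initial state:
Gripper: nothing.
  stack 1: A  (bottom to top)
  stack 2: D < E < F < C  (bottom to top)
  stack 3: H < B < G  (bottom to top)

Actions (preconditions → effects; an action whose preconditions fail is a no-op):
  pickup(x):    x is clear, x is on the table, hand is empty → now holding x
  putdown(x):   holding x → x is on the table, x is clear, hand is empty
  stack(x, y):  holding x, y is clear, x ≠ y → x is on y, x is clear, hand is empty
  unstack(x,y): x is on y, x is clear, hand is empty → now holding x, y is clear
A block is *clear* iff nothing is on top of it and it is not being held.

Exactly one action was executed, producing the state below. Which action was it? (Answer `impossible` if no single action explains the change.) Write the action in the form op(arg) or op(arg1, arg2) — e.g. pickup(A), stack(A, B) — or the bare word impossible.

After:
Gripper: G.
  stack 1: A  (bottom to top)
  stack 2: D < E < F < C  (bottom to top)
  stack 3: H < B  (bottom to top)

target: towers=[A; D/E/F/C; H/B] holding=G
     unstack(G, B) → towers=[A; D/E/F/C; H/B] holding=G  ← match
         pickup(A) → towers=[D/E/F/C; H/B/G] holding=A
     unstack(C, F) → towers=[A; D/E/F; H/B/G] holding=C

unstack(G, B)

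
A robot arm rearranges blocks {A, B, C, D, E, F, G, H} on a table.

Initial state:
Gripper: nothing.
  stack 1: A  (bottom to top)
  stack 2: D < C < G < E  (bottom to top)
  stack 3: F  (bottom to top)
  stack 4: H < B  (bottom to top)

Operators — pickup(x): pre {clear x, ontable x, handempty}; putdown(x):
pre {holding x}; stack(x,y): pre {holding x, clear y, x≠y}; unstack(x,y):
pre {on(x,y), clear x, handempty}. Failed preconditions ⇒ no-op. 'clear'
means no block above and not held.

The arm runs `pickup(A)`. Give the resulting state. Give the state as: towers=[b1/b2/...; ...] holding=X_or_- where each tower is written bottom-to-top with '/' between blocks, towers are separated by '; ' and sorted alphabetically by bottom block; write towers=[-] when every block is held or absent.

towers=[D/C/G/E; F; H/B] holding=A

before: towers=[A; D/C/G/E; F; H/B] holding=-
pre[pickup(A)]: clear(A) ✓, ontable(A) ✓, handempty ✓
all met → apply pickup(A)
after:  towers=[D/C/G/E; F; H/B] holding=A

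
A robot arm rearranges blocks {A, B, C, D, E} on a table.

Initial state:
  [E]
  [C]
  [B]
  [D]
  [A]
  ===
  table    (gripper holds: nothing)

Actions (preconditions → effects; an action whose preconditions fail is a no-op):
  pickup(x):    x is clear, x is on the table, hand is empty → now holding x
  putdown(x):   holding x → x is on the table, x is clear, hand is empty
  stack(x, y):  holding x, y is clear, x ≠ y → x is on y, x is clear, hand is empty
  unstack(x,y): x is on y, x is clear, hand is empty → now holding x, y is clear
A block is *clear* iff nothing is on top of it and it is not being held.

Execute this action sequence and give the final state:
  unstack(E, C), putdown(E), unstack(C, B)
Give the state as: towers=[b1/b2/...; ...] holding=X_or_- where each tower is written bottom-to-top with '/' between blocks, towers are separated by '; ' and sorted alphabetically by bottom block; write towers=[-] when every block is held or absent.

step 1 (unstack(E, C)): towers=[A/D/B/C] holding=E
step 2 (putdown(E)): towers=[A/D/B/C; E] holding=-
step 3 (unstack(C, B)): towers=[A/D/B; E] holding=C

towers=[A/D/B; E] holding=C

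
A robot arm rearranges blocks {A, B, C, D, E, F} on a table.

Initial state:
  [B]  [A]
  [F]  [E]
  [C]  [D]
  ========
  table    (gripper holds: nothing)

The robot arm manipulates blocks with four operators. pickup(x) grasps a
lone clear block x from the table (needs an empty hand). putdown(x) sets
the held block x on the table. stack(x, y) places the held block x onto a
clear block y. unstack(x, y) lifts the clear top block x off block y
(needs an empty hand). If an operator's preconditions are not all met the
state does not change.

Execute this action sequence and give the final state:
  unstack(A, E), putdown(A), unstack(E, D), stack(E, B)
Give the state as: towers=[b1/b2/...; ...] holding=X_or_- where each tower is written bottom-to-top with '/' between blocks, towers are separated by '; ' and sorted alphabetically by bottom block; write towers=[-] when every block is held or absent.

towers=[A; C/F/B/E; D] holding=-

step 1 (unstack(A, E)): towers=[C/F/B; D/E] holding=A
step 2 (putdown(A)): towers=[A; C/F/B; D/E] holding=-
step 3 (unstack(E, D)): towers=[A; C/F/B; D] holding=E
step 4 (stack(E, B)): towers=[A; C/F/B/E; D] holding=-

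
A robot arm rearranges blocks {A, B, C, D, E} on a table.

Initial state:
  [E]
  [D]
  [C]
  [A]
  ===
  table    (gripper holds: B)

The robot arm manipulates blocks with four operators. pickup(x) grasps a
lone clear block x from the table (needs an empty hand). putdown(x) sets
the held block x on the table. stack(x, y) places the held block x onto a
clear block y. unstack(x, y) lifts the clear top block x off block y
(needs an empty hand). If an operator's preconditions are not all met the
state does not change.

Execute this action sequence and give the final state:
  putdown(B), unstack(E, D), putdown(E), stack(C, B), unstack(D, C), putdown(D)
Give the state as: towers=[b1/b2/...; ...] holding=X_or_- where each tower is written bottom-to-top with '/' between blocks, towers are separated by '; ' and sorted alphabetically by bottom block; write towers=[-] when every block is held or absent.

step 1 (putdown(B)): towers=[A/C/D/E; B] holding=-
step 2 (unstack(E, D)): towers=[A/C/D; B] holding=E
step 3 (putdown(E)): towers=[A/C/D; B; E] holding=-
step 4 (stack(C, B)) [no-op]: towers=[A/C/D; B; E] holding=-
step 5 (unstack(D, C)): towers=[A/C; B; E] holding=D
step 6 (putdown(D)): towers=[A/C; B; D; E] holding=-

towers=[A/C; B; D; E] holding=-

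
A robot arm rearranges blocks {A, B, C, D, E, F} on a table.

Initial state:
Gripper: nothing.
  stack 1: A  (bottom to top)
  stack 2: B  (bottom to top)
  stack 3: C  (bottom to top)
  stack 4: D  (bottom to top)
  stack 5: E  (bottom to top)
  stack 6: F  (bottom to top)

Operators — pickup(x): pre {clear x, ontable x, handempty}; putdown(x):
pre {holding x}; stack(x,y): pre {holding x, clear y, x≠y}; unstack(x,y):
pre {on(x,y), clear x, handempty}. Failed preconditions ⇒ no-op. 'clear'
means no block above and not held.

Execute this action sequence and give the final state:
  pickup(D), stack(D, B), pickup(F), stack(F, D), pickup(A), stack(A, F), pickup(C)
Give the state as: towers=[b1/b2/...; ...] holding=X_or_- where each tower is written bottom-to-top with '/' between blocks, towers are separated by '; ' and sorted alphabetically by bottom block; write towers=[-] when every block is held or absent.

step 1 (pickup(D)): towers=[A; B; C; E; F] holding=D
step 2 (stack(D, B)): towers=[A; B/D; C; E; F] holding=-
step 3 (pickup(F)): towers=[A; B/D; C; E] holding=F
step 4 (stack(F, D)): towers=[A; B/D/F; C; E] holding=-
step 5 (pickup(A)): towers=[B/D/F; C; E] holding=A
step 6 (stack(A, F)): towers=[B/D/F/A; C; E] holding=-
step 7 (pickup(C)): towers=[B/D/F/A; E] holding=C

towers=[B/D/F/A; E] holding=C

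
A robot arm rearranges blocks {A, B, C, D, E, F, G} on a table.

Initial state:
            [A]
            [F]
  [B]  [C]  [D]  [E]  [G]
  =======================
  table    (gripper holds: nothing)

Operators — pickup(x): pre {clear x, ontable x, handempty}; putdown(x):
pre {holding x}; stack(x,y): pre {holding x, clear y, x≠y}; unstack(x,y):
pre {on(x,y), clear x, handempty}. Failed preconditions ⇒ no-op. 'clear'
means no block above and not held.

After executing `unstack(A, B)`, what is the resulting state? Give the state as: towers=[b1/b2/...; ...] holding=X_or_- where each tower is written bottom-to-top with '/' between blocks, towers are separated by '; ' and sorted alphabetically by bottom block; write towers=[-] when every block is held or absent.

towers=[B; C; D/F/A; E; G] holding=-

before: towers=[B; C; D/F/A; E; G] holding=-
pre[unstack(A, B)]: on(A,B) fail, clear(A) ok, handempty ok
on(A,B) unmet → unstack(A, B) is a no-op
after:  towers=[B; C; D/F/A; E; G] holding=-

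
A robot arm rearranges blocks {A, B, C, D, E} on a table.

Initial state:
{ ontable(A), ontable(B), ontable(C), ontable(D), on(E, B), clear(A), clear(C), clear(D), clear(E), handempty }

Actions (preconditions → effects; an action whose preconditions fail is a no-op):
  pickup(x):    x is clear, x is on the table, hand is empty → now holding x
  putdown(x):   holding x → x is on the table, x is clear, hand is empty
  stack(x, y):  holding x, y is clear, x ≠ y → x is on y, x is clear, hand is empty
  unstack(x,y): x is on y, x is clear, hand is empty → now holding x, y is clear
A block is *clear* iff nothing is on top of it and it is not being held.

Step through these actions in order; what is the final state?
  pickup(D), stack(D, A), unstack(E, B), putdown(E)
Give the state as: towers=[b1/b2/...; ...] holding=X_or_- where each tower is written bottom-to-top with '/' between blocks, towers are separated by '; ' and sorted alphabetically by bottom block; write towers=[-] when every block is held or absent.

towers=[A/D; B; C; E] holding=-

step 1 (pickup(D)): towers=[A; B/E; C] holding=D
step 2 (stack(D, A)): towers=[A/D; B/E; C] holding=-
step 3 (unstack(E, B)): towers=[A/D; B; C] holding=E
step 4 (putdown(E)): towers=[A/D; B; C; E] holding=-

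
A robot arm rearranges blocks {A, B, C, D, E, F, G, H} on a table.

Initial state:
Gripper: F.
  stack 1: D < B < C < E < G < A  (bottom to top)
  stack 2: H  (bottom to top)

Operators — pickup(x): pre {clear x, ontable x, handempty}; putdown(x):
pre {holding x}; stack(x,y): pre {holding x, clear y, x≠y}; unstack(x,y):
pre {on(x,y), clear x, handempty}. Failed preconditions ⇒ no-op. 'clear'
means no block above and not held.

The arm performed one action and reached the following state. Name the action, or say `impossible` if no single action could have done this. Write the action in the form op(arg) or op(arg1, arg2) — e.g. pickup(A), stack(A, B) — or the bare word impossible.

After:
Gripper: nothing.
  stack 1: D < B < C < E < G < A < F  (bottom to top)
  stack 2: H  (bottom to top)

stack(F, A)

target: towers=[D/B/C/E/G/A/F; H] holding=-
        putdown(F) → towers=[D/B/C/E/G/A; F; H] holding=-
       stack(F, A) → towers=[D/B/C/E/G/A/F; H] holding=-  ← match
       stack(F, H) → towers=[D/B/C/E/G/A; H/F] holding=-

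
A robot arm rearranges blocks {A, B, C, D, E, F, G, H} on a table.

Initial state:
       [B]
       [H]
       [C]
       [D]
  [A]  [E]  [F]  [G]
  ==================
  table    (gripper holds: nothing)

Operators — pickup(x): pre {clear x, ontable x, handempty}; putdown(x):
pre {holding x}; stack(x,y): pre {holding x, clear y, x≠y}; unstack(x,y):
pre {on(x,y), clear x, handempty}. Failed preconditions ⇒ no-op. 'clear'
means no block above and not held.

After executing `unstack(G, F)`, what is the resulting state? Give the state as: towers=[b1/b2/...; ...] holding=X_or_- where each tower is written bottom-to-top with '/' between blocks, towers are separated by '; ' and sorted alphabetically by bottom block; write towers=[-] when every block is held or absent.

before: towers=[A; E/D/C/H/B; F; G] holding=-
pre[unstack(G, F)]: on(G,F) fail, clear(G) ok, handempty ok
on(G,F) unmet → unstack(G, F) is a no-op
after:  towers=[A; E/D/C/H/B; F; G] holding=-

towers=[A; E/D/C/H/B; F; G] holding=-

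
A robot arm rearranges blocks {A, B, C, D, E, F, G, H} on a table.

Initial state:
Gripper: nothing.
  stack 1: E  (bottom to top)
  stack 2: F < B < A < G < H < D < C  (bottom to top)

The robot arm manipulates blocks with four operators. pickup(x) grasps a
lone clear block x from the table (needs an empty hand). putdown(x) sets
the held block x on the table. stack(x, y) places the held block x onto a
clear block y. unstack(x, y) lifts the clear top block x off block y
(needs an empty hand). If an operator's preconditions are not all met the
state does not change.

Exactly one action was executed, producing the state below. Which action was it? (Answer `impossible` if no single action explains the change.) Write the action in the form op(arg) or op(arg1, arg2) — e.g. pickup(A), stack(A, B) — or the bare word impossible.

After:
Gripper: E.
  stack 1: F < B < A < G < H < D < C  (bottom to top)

target: towers=[F/B/A/G/H/D/C] holding=E
         pickup(E) → towers=[F/B/A/G/H/D/C] holding=E  ← match
     unstack(C, D) → towers=[E; F/B/A/G/H/D] holding=C

pickup(E)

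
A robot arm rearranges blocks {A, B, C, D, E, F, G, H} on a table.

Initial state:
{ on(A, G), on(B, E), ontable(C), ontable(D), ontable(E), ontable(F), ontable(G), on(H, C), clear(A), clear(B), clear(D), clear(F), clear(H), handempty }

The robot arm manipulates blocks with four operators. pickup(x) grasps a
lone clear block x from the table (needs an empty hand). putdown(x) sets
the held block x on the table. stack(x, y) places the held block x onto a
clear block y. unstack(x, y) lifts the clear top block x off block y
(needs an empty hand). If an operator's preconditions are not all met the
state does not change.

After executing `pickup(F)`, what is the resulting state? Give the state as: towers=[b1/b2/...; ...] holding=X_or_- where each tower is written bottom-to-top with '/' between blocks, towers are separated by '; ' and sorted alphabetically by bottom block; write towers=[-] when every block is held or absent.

before: towers=[C/H; D; E/B; F; G/A] holding=-
pre[pickup(F)]: clear(F) ok, ontable(F) ok, handempty ok
all met → apply pickup(F)
after:  towers=[C/H; D; E/B; G/A] holding=F

towers=[C/H; D; E/B; G/A] holding=F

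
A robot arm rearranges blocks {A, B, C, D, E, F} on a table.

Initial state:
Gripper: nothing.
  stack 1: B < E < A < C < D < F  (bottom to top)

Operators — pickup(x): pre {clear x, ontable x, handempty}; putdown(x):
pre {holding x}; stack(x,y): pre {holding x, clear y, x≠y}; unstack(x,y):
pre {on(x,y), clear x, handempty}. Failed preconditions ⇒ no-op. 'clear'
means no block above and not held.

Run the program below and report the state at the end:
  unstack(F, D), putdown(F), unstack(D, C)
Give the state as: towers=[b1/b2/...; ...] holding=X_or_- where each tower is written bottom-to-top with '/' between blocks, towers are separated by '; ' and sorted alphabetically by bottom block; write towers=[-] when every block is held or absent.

step 1 (unstack(F, D)): towers=[B/E/A/C/D] holding=F
step 2 (putdown(F)): towers=[B/E/A/C/D; F] holding=-
step 3 (unstack(D, C)): towers=[B/E/A/C; F] holding=D

towers=[B/E/A/C; F] holding=D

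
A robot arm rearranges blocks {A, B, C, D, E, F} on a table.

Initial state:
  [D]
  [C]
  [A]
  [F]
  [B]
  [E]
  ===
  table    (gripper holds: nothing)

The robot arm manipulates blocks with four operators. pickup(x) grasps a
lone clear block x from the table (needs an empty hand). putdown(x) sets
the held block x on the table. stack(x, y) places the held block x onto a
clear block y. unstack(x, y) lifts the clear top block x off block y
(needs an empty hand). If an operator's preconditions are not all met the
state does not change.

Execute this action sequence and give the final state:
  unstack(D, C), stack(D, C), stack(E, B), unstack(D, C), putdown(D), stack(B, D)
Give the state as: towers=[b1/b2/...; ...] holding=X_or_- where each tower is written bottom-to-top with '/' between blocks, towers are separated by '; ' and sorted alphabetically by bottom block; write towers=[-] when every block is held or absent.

towers=[D; E/B/F/A/C] holding=-

step 1 (unstack(D, C)): towers=[E/B/F/A/C] holding=D
step 2 (stack(D, C)): towers=[E/B/F/A/C/D] holding=-
step 3 (stack(E, B)) [no-op]: towers=[E/B/F/A/C/D] holding=-
step 4 (unstack(D, C)): towers=[E/B/F/A/C] holding=D
step 5 (putdown(D)): towers=[D; E/B/F/A/C] holding=-
step 6 (stack(B, D)) [no-op]: towers=[D; E/B/F/A/C] holding=-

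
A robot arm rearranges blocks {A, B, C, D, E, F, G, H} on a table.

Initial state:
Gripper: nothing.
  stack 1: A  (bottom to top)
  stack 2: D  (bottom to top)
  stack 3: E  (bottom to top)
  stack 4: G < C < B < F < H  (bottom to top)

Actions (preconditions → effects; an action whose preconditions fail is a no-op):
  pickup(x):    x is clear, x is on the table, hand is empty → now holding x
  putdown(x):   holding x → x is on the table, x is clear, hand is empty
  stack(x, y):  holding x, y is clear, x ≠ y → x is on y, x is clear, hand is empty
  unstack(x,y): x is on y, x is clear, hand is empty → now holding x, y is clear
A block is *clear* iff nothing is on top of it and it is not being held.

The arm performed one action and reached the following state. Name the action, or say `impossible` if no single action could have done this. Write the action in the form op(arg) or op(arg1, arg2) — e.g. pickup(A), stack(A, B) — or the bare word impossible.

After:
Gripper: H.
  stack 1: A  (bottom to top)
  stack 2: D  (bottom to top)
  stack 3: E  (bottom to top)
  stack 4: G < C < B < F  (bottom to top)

unstack(H, F)

target: towers=[A; D; E; G/C/B/F] holding=H
         pickup(A) → towers=[D; E; G/C/B/F/H] holding=A
         pickup(E) → towers=[A; D; G/C/B/F/H] holding=E
     unstack(H, F) → towers=[A; D; E; G/C/B/F] holding=H  ← match
         pickup(D) → towers=[A; E; G/C/B/F/H] holding=D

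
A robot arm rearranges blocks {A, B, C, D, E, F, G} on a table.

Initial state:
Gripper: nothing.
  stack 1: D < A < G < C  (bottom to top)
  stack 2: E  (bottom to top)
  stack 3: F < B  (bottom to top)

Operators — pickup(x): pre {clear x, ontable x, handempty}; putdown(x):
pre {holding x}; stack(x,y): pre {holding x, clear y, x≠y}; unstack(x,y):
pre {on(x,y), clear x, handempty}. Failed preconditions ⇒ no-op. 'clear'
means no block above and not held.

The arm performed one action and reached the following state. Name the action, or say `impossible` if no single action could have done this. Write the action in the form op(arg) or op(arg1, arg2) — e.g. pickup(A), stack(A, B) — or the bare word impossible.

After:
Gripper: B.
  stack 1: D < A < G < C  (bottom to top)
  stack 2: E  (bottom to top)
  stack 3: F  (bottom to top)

unstack(B, F)

target: towers=[D/A/G/C; E; F] holding=B
     unstack(B, F) → towers=[D/A/G/C; E; F] holding=B  ← match
         pickup(E) → towers=[D/A/G/C; F/B] holding=E
     unstack(C, G) → towers=[D/A/G; E; F/B] holding=C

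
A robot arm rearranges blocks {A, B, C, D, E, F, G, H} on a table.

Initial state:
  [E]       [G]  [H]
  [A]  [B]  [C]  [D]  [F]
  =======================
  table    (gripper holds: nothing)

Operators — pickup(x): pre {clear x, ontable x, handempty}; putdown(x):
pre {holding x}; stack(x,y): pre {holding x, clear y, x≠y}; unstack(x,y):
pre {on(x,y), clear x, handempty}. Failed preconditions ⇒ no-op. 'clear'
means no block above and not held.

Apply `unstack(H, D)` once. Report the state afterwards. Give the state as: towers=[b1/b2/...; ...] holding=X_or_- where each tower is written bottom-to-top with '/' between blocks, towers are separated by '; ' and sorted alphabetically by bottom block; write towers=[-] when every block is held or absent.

before: towers=[A/E; B; C/G; D/H; F] holding=-
pre[unstack(H, D)]: on(H,D) ok, clear(H) ok, handempty ok
all met → apply unstack(H, D)
after:  towers=[A/E; B; C/G; D; F] holding=H

towers=[A/E; B; C/G; D; F] holding=H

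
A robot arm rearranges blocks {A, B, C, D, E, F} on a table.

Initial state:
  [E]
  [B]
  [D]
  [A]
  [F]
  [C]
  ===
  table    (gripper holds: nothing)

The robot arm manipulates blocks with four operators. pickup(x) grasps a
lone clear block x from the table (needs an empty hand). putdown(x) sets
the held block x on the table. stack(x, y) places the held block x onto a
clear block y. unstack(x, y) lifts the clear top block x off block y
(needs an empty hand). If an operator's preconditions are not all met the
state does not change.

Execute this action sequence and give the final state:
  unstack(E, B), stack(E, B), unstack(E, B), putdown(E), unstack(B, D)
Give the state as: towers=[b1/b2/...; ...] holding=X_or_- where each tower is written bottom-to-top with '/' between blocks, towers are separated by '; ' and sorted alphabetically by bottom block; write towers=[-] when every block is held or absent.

towers=[C/F/A/D; E] holding=B

step 1 (unstack(E, B)): towers=[C/F/A/D/B] holding=E
step 2 (stack(E, B)): towers=[C/F/A/D/B/E] holding=-
step 3 (unstack(E, B)): towers=[C/F/A/D/B] holding=E
step 4 (putdown(E)): towers=[C/F/A/D/B; E] holding=-
step 5 (unstack(B, D)): towers=[C/F/A/D; E] holding=B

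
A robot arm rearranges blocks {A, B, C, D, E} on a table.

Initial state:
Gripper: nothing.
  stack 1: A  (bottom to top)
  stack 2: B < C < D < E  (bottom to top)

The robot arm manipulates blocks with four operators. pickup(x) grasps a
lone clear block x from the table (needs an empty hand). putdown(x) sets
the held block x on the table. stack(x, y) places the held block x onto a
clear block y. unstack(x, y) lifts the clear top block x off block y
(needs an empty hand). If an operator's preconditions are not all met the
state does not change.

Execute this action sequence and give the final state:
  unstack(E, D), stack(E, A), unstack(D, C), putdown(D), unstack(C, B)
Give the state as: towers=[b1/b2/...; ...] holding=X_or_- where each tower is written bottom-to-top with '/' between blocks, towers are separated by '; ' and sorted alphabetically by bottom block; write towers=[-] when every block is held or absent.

step 1 (unstack(E, D)): towers=[A; B/C/D] holding=E
step 2 (stack(E, A)): towers=[A/E; B/C/D] holding=-
step 3 (unstack(D, C)): towers=[A/E; B/C] holding=D
step 4 (putdown(D)): towers=[A/E; B/C; D] holding=-
step 5 (unstack(C, B)): towers=[A/E; B; D] holding=C

towers=[A/E; B; D] holding=C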